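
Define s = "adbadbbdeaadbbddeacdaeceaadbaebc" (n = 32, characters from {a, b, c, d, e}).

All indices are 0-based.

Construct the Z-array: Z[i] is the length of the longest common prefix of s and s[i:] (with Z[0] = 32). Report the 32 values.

Z[0]=32
i=1: fresh scan; Z[1]=0
i=2: fresh scan; Z[2]=0
i=3: fresh scan; Z[3]=3 scan→box=[3,6)
i=4: min(r-i=2, Z[1]=0)=0; Z[4]=0
i=5: min(r-i=1, Z[2]=0)=0; Z[5]=0
i=6: fresh scan; Z[6]=0
i=7: fresh scan; Z[7]=0
i=8: fresh scan; Z[8]=0
i=9: fresh scan; Z[9]=1 scan→box=[9,10)
i=10: fresh scan; Z[10]=3 scan→box=[10,13)
i=11: min(r-i=2, Z[1]=0)=0; Z[11]=0
i=12: min(r-i=1, Z[2]=0)=0; Z[12]=0
i=13: fresh scan; Z[13]=0
i=14: fresh scan; Z[14]=0
i=15: fresh scan; Z[15]=0
i=16: fresh scan; Z[16]=0
i=17: fresh scan; Z[17]=1 scan→box=[17,18)
i=18: fresh scan; Z[18]=0
i=19: fresh scan; Z[19]=0
i=20: fresh scan; Z[20]=1 scan→box=[20,21)
i=21: fresh scan; Z[21]=0
i=22: fresh scan; Z[22]=0
i=23: fresh scan; Z[23]=0
i=24: fresh scan; Z[24]=1 scan→box=[24,25)
i=25: fresh scan; Z[25]=4 scan→box=[25,29)
i=26: min(r-i=3, Z[1]=0)=0; Z[26]=0
i=27: min(r-i=2, Z[2]=0)=0; Z[27]=0
i=28: min(r-i=1, Z[3]=3)=1; Z[28]=1
i=29: fresh scan; Z[29]=0
i=30: fresh scan; Z[30]=0
i=31: fresh scan; Z[31]=0

[32, 0, 0, 3, 0, 0, 0, 0, 0, 1, 3, 0, 0, 0, 0, 0, 0, 1, 0, 0, 1, 0, 0, 0, 1, 4, 0, 0, 1, 0, 0, 0]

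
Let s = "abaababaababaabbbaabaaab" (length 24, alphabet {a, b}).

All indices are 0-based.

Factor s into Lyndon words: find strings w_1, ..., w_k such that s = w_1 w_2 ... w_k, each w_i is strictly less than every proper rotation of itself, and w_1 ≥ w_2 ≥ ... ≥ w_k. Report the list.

["ab", "aababaababaabbb", "aab", "aaab"]

emit factor 1: 'ab' (i=0, period=2)
emit factor 2: 'aababaababaabbb' (i=2, period=15)
emit factor 3: 'aab' (i=17, period=3)
emit factor 4: 'aaab' (i=20, period=4)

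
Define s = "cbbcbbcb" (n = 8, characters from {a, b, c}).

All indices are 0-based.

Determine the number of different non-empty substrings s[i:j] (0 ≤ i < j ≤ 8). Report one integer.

sorted suffixes:
  #0 SA[0]=7  'b'
  #1 SA[1]=4  'bbcb'
  #2 SA[2]=1  'bbcbbcb'
  #3 SA[3]=5  'bcb'
  #4 SA[4]=2  'bcbbcb'
  #5 SA[5]=6  'cb'
  #6 SA[6]=3  'cbbcb'
  #7 SA[7]=0  'cbbcbbcb'

SA = [7, 4, 1, 5, 2, 6, 3, 0]
[i] adj suffixes → lcp
  [1] 7/4 → 1 ('b')
  [2] 4/1 → 4 ('bbcb')
  [3] 1/5 → 1 ('b')
  [4] 5/2 → 3 ('bcb')
  [5] 2/6 → 0 ('')
  [6] 6/3 → 2 ('cb')
  [7] 3/0 → 5 ('cbbcb')

n(n+1)/2 = 8·9/2 = 36
Σ LCP = 0 + 1 + 4 + 1 + 3 + 0 + 2 + 5 = 16
distinct = 36 − 16 = 20

20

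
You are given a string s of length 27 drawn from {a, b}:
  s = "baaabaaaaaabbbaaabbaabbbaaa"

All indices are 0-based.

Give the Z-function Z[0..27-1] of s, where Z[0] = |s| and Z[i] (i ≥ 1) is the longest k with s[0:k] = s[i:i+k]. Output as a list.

Z[0]=27
i=1: outside box; Z[1]=0
i=2: outside box; Z[2]=0
i=3: outside box; Z[3]=0
i=4: outside box; Z[4]=4 extend→box=[4,8)
i=5: min(r-i=3, Z[1]=0)=0; Z[5]=0
i=6: min(r-i=2, Z[2]=0)=0; Z[6]=0
i=7: min(r-i=1, Z[3]=0)=0; Z[7]=0
i=8: outside box; Z[8]=0
i=9: outside box; Z[9]=0
i=10: outside box; Z[10]=0
i=11: outside box; Z[11]=1 extend→box=[11,12)
i=12: outside box; Z[12]=1 extend→box=[12,13)
i=13: outside box; Z[13]=5 extend→box=[13,18)
i=14: min(r-i=4, Z[1]=0)=0; Z[14]=0
i=15: min(r-i=3, Z[2]=0)=0; Z[15]=0
i=16: min(r-i=2, Z[3]=0)=0; Z[16]=0
i=17: min(r-i=1, Z[4]=4)=1; Z[17]=1
i=18: outside box; Z[18]=3 extend→box=[18,21)
i=19: min(r-i=2, Z[1]=0)=0; Z[19]=0
i=20: min(r-i=1, Z[2]=0)=0; Z[20]=0
i=21: outside box; Z[21]=1 extend→box=[21,22)
i=22: outside box; Z[22]=1 extend→box=[22,23)
i=23: outside box; Z[23]=4 extend→box=[23,27)
i=24: min(r-i=3, Z[1]=0)=0; Z[24]=0
i=25: min(r-i=2, Z[2]=0)=0; Z[25]=0
i=26: min(r-i=1, Z[3]=0)=0; Z[26]=0

[27, 0, 0, 0, 4, 0, 0, 0, 0, 0, 0, 1, 1, 5, 0, 0, 0, 1, 3, 0, 0, 1, 1, 4, 0, 0, 0]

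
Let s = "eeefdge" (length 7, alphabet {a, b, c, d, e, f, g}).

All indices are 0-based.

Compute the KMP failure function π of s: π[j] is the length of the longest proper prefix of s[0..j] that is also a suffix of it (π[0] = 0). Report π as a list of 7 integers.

[0, 1, 2, 0, 0, 0, 1]

π[0] = 0
j=1 s[j]='e': π[1]=1 (border 'e')
j=2 s[j]='e': π[2]=2 (border 'ee')
j=3 s[j]='f': k: 2→1→0; π[3]=0 (border '')
j=4 s[j]='d': π[4]=0 (border '')
j=5 s[j]='g': π[5]=0 (border '')
j=6 s[j]='e': π[6]=1 (border 'e')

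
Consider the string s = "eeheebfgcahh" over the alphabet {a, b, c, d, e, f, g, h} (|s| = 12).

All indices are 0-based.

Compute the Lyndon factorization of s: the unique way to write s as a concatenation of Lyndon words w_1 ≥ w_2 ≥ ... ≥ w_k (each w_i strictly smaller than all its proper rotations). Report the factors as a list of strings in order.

["eeh", "e", "e", "bfgc", "ahh"]

emit factor 1: 'eeh' (i=0, period=3)
emit factor 2: 'e' (i=3, period=1)
emit factor 3: 'e' (i=4, period=1)
emit factor 4: 'bfgc' (i=5, period=4)
emit factor 5: 'ahh' (i=9, period=3)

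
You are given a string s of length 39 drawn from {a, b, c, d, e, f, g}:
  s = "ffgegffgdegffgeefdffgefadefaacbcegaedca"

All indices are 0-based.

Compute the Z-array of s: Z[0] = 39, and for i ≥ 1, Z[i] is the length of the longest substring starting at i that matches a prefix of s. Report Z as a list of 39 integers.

[39, 1, 0, 0, 0, 3, 1, 0, 0, 0, 0, 4, 1, 0, 0, 0, 1, 0, 4, 1, 0, 0, 1, 0, 0, 0, 1, 0, 0, 0, 0, 0, 0, 0, 0, 0, 0, 0, 0]

Z[0]=39
i=1: i≥r, start 0; Z[1]=1 grow→box=[1,2)
i=2: i≥r, start 0; Z[2]=0
i=3: i≥r, start 0; Z[3]=0
i=4: i≥r, start 0; Z[4]=0
i=5: i≥r, start 0; Z[5]=3 grow→box=[5,8)
i=6: min(r-i=2, Z[1]=1)=1; Z[6]=1
i=7: min(r-i=1, Z[2]=0)=0; Z[7]=0
i=8: i≥r, start 0; Z[8]=0
i=9: i≥r, start 0; Z[9]=0
i=10: i≥r, start 0; Z[10]=0
i=11: i≥r, start 0; Z[11]=4 grow→box=[11,15)
i=12: min(r-i=3, Z[1]=1)=1; Z[12]=1
i=13: min(r-i=2, Z[2]=0)=0; Z[13]=0
i=14: min(r-i=1, Z[3]=0)=0; Z[14]=0
i=15: i≥r, start 0; Z[15]=0
i=16: i≥r, start 0; Z[16]=1 grow→box=[16,17)
i=17: i≥r, start 0; Z[17]=0
i=18: i≥r, start 0; Z[18]=4 grow→box=[18,22)
i=19: min(r-i=3, Z[1]=1)=1; Z[19]=1
i=20: min(r-i=2, Z[2]=0)=0; Z[20]=0
i=21: min(r-i=1, Z[3]=0)=0; Z[21]=0
i=22: i≥r, start 0; Z[22]=1 grow→box=[22,23)
i=23: i≥r, start 0; Z[23]=0
i=24: i≥r, start 0; Z[24]=0
i=25: i≥r, start 0; Z[25]=0
i=26: i≥r, start 0; Z[26]=1 grow→box=[26,27)
i=27: i≥r, start 0; Z[27]=0
i=28: i≥r, start 0; Z[28]=0
i=29: i≥r, start 0; Z[29]=0
i=30: i≥r, start 0; Z[30]=0
i=31: i≥r, start 0; Z[31]=0
i=32: i≥r, start 0; Z[32]=0
i=33: i≥r, start 0; Z[33]=0
i=34: i≥r, start 0; Z[34]=0
i=35: i≥r, start 0; Z[35]=0
i=36: i≥r, start 0; Z[36]=0
i=37: i≥r, start 0; Z[37]=0
i=38: i≥r, start 0; Z[38]=0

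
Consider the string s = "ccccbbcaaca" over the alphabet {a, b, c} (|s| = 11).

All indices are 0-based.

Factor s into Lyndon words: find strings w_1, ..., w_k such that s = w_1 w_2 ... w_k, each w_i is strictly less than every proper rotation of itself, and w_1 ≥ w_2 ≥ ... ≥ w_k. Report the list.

emit factor 1: 'c' (i=0, period=1)
emit factor 2: 'c' (i=1, period=1)
emit factor 3: 'c' (i=2, period=1)
emit factor 4: 'c' (i=3, period=1)
emit factor 5: 'bbc' (i=4, period=3)
emit factor 6: 'aac' (i=7, period=3)
emit factor 7: 'a' (i=10, period=1)

["c", "c", "c", "c", "bbc", "aac", "a"]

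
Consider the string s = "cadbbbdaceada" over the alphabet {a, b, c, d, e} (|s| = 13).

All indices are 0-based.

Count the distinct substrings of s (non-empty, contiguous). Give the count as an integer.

80

sorted suffixes:
  #0 SA[0]=12  'a'
  #1 SA[1]=7  'aceada'
  #2 SA[2]=10  'ada'
  #3 SA[3]=1  'adbbbdaceada'
  #4 SA[4]=3  'bbbdaceada'
  #5 SA[5]=4  'bbdaceada'
  #6 SA[6]=5  'bdaceada'
  #7 SA[7]=0  'cadbbbdaceada'
  #8 SA[8]=8  'ceada'
  #9 SA[9]=11  'da'
  #10 SA[10]=6  'daceada'
  #11 SA[11]=2  'dbbbdaceada'
  #12 SA[12]=9  'eada'

SA = [12, 7, 10, 1, 3, 4, 5, 0, 8, 11, 6, 2, 9]
[i] adj suffixes → lcp
  [1] 12/7 → 1 ('a')
  [2] 7/10 → 1 ('a')
  [3] 10/1 → 2 ('ad')
  [4] 1/3 → 0 ('')
  [5] 3/4 → 2 ('bb')
  [6] 4/5 → 1 ('b')
  [7] 5/0 → 0 ('')
  [8] 0/8 → 1 ('c')
  [9] 8/11 → 0 ('')
  [10] 11/6 → 2 ('da')
  [11] 6/2 → 1 ('d')
  [12] 2/9 → 0 ('')

n(n+1)/2 = 13·14/2 = 91
Σ LCP = 0 + 1 + 1 + 2 + 0 + 2 + 1 + 0 + 1 + 0 + 2 + 1 + 0 = 11
distinct = 91 − 11 = 80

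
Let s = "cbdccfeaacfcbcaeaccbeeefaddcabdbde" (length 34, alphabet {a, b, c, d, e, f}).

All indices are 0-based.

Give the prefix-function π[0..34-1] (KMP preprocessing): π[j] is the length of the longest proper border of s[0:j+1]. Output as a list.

[0, 0, 0, 1, 1, 0, 0, 0, 0, 1, 0, 1, 2, 1, 0, 0, 0, 1, 1, 2, 0, 0, 0, 0, 0, 0, 0, 1, 0, 0, 0, 0, 0, 0]

π[0] = 0
j=1 s[j]='b': π[1]=0 (border '')
j=2 s[j]='d': π[2]=0 (border '')
j=3 s[j]='c': π[3]=1 (border 'c')
j=4 s[j]='c': k: 1→0; π[4]=1 (border 'c')
j=5 s[j]='f': k: 1→0; π[5]=0 (border '')
j=6 s[j]='e': π[6]=0 (border '')
j=7 s[j]='a': π[7]=0 (border '')
j=8 s[j]='a': π[8]=0 (border '')
j=9 s[j]='c': π[9]=1 (border 'c')
j=10 s[j]='f': k: 1→0; π[10]=0 (border '')
j=11 s[j]='c': π[11]=1 (border 'c')
j=12 s[j]='b': π[12]=2 (border 'cb')
j=13 s[j]='c': k: 2→0; π[13]=1 (border 'c')
j=14 s[j]='a': k: 1→0; π[14]=0 (border '')
j=15 s[j]='e': π[15]=0 (border '')
j=16 s[j]='a': π[16]=0 (border '')
j=17 s[j]='c': π[17]=1 (border 'c')
j=18 s[j]='c': k: 1→0; π[18]=1 (border 'c')
j=19 s[j]='b': π[19]=2 (border 'cb')
j=20 s[j]='e': k: 2→0; π[20]=0 (border '')
j=21 s[j]='e': π[21]=0 (border '')
j=22 s[j]='e': π[22]=0 (border '')
j=23 s[j]='f': π[23]=0 (border '')
j=24 s[j]='a': π[24]=0 (border '')
j=25 s[j]='d': π[25]=0 (border '')
j=26 s[j]='d': π[26]=0 (border '')
j=27 s[j]='c': π[27]=1 (border 'c')
j=28 s[j]='a': k: 1→0; π[28]=0 (border '')
j=29 s[j]='b': π[29]=0 (border '')
j=30 s[j]='d': π[30]=0 (border '')
j=31 s[j]='b': π[31]=0 (border '')
j=32 s[j]='d': π[32]=0 (border '')
j=33 s[j]='e': π[33]=0 (border '')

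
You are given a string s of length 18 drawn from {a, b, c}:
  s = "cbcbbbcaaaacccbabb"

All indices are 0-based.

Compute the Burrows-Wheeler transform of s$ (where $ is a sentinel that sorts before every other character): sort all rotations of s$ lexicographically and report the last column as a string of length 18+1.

bcaababcacbbcbcb$ca

rank  rotation             last
    0  $cbcbbbcaaaacccbabb  b
    1  aaaacccbabb$cbcbbbc  c
    2  aaacccbabb$cbcbbbca  a
    3  aacccbabb$cbcbbbcaa  a
    4  abb$cbcbbbcaaaacccb  b
    5  acccbabb$cbcbbbcaaa  a
    6  b$cbcbbbcaaaacccbab  b
    7  babb$cbcbbbcaaaaccc  c
    8  bb$cbcbbbcaaaacccba  a
    9  bbbcaaaacccbabb$cbc  c
   10  bbcaaaacccbabb$cbcb  b
   11  bcaaaacccbabb$cbcbb  b
   12  bcbbbcaaaacccbabb$c  c
   13  caaaacccbabb$cbcbbb  b
   14  cbabb$cbcbbbcaaaacc  c
   15  cbbbcaaaacccbabb$cb  b
   16  cbcbbbcaaaacccbabb$  $
   17  ccbabb$cbcbbbcaaaac  c
   18  cccbabb$cbcbbbcaaaa  a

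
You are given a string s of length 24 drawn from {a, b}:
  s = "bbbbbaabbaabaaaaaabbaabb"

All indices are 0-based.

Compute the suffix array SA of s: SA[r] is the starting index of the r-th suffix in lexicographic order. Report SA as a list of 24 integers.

rank | idx | suffix
   0 |  12 | aaaaaabbaabb
   1 |  13 | aaaaabbaabb
   2 |  14 | aaaabbaabb
   3 |  15 | aaabbaabb
   4 |   9 | aabaaaaaabbaabb
   5 |  20 | aabb
   6 |   5 | aabbaabaaaaaabbaabb
   7 |  16 | aabbaabb
   8 |  10 | abaaaaaabbaabb
   9 |  21 | abb
  10 |   6 | abbaabaaaaaabbaabb
  11 |  17 | abbaabb
  12 |  23 | b
  13 |  11 | baaaaaabbaabb
  14 |   8 | baabaaaaaabbaabb
  15 |  19 | baabb
  16 |   4 | baabbaabaaaaaabbaabb
  17 |  22 | bb
  18 |   7 | bbaabaaaaaabbaabb
  19 |  18 | bbaabb
  20 |   3 | bbaabbaabaaaaaabbaabb
  21 |   2 | bbbaabbaabaaaaaabbaabb
  22 |   1 | bbbbaabbaabaaaaaabbaabb
  23 |   0 | bbbbbaabbaabaaaaaabbaabb

[12, 13, 14, 15, 9, 20, 5, 16, 10, 21, 6, 17, 23, 11, 8, 19, 4, 22, 7, 18, 3, 2, 1, 0]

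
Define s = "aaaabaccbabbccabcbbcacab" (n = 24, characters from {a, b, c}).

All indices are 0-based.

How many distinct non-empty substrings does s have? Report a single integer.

rank→(start, suffix):
  0 → (0, 'aaaabaccbabbccabcbbcacab')
  1 → (1, 'aaabaccbabbccabcbbcacab')
  2 → (2, 'aabaccbabbccabcbbcacab')
  3 → (22, 'ab')
  4 → (3, 'abaccbabbccabcbbcacab')
  5 → (9, 'abbccabcbbcacab')
  6 → (14, 'abcbbcacab')
  7 → (20, 'acab')
  8 → (5, 'accbabbccabcbbcacab')
  9 → (23, 'b')
  10 → (8, 'babbccabcbbcacab')
  11 → (4, 'baccbabbccabcbbcacab')
  12 → (17, 'bbcacab')
  13 → (10, 'bbccabcbbcacab')
  14 → (18, 'bcacab')
  15 → (15, 'bcbbcacab')
  16 → (11, 'bccabcbbcacab')
  17 → (21, 'cab')
  18 → (13, 'cabcbbcacab')
  19 → (19, 'cacab')
  20 → (7, 'cbabbccabcbbcacab')
  21 → (16, 'cbbcacab')
  22 → (12, 'ccabcbbcacab')
  23 → (6, 'ccbabbccabcbbcacab')

SA = [0, 1, 2, 22, 3, 9, 14, 20, 5, 23, 8, 4, 17, 10, 18, 15, 11, 21, 13, 19, 7, 16, 12, 6]
[i] adj suffixes → lcp
  [1] 0/1 → 3 ('aaa')
  [2] 1/2 → 2 ('aa')
  [3] 2/22 → 1 ('a')
  [4] 22/3 → 2 ('ab')
  [5] 3/9 → 2 ('ab')
  [6] 9/14 → 2 ('ab')
  [7] 14/20 → 1 ('a')
  [8] 20/5 → 2 ('ac')
  [9] 5/23 → 0 ('')
  [10] 23/8 → 1 ('b')
  [11] 8/4 → 2 ('ba')
  [12] 4/17 → 1 ('b')
  [13] 17/10 → 3 ('bbc')
  [14] 10/18 → 1 ('b')
  [15] 18/15 → 2 ('bc')
  [16] 15/11 → 2 ('bc')
  [17] 11/21 → 0 ('')
  [18] 21/13 → 3 ('cab')
  [19] 13/19 → 2 ('ca')
  [20] 19/7 → 1 ('c')
  [21] 7/16 → 2 ('cb')
  [22] 16/12 → 1 ('c')
  [23] 12/6 → 2 ('cc')

n(n+1)/2 = 24·25/2 = 300
Σ LCP = 0 + 3 + 2 + 1 + 2 + 2 + 2 + 1 + 2 + 0 + 1 + 2 + 1 + 3 + 1 + 2 + 2 + 0 + 3 + 2 + 1 + 2 + 1 + 2 = 38
distinct = 300 − 38 = 262

262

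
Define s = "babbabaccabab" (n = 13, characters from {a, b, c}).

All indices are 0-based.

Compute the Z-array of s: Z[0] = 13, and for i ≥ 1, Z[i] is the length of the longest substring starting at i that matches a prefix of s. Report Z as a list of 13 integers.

Z[0]=13
i=1: outside box; Z[1]=0
i=2: outside box; Z[2]=1 grow→box=[2,3)
i=3: outside box; Z[3]=3 grow→box=[3,6)
i=4: min(r-i=2, Z[1]=0)=0; Z[4]=0
i=5: min(r-i=1, Z[2]=1)=1; Z[5]=2 grow→box=[5,7)
i=6: min(r-i=1, Z[1]=0)=0; Z[6]=0
i=7: outside box; Z[7]=0
i=8: outside box; Z[8]=0
i=9: outside box; Z[9]=0
i=10: outside box; Z[10]=3 grow→box=[10,13)
i=11: min(r-i=2, Z[1]=0)=0; Z[11]=0
i=12: min(r-i=1, Z[2]=1)=1; Z[12]=1

[13, 0, 1, 3, 0, 2, 0, 0, 0, 0, 3, 0, 1]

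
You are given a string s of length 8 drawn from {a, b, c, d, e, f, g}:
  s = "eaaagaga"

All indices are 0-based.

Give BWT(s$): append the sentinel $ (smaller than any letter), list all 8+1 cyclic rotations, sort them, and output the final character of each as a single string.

rank  rotation   last
    0  $eaaagaga  a
    1  a$eaaagag  g
    2  aaagaga$e  e
    3  aagaga$ea  a
    4  aga$eaaag  g
    5  agaga$eaa  a
    6  eaaagaga$  $
    7  ga$eaaaga  a
    8  gaga$eaaa  a

ageaga$aa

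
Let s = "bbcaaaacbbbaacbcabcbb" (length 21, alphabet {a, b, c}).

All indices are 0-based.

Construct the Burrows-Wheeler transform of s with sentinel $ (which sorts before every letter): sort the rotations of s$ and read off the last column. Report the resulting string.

rank  rotation                last
    0  $bbcaaaacbbbaacbcabcbb  b
    1  aaaacbbbaacbcabcbb$bbc  c
    2  aaacbbbaacbcabcbb$bbca  a
    3  aacbbbaacbcabcbb$bbcaa  a
    4  aacbcabcbb$bbcaaaacbbb  b
    5  abcbb$bbcaaaacbbbaacbc  c
    6  acbbbaacbcabcbb$bbcaaa  a
    7  acbcabcbb$bbcaaaacbbba  a
    8  b$bbcaaaacbbbaacbcabcb  b
    9  baacbcabcbb$bbcaaaacbb  b
   10  bb$bbcaaaacbbbaacbcabc  c
   11  bbaacbcabcbb$bbcaaaacb  b
   12  bbbaacbcabcbb$bbcaaaac  c
   13  bbcaaaacbbbaacbcabcbb$  $
   14  bcaaaacbbbaacbcabcbb$b  b
   15  bcabcbb$bbcaaaacbbbaac  c
   16  bcbb$bbcaaaacbbbaacbca  a
   17  caaaacbbbaacbcabcbb$bb  b
   18  cabcbb$bbcaaaacbbbaacb  b
   19  cbb$bbcaaaacbbbaacbcab  b
   20  cbbbaacbcabcbb$bbcaaaa  a
   21  cbcabcbb$bbcaaaacbbbaa  a

bcaabcaabbcbc$bcabbbaa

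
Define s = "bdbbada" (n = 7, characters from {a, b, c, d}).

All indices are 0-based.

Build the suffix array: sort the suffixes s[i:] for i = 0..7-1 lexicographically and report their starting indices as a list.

rank→(start, suffix):
  0 → (6, 'a')
  1 → (4, 'ada')
  2 → (3, 'bada')
  3 → (2, 'bbada')
  4 → (0, 'bdbbada')
  5 → (5, 'da')
  6 → (1, 'dbbada')

[6, 4, 3, 2, 0, 5, 1]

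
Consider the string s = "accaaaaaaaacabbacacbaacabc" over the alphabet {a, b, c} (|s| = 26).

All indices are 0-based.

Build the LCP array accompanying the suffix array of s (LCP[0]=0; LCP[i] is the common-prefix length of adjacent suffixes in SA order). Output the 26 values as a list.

[0, 7, 6, 5, 4, 3, 2, 5, 1, 2, 1, 4, 3, 2, 2, 0, 2, 1, 1, 0, 1, 2, 3, 2, 1, 1]

rank | idx | suffix
   0 |   3 | aaaaaaaacabbacacbaacabc
   1 |   4 | aaaaaaacabbacacbaacabc
   2 |   5 | aaaaaacabbacacbaacabc
   3 |   6 | aaaaacabbacacbaacabc
   4 |   7 | aaaacabbacacbaacabc
   5 |   8 | aaacabbacacbaacabc
   6 |   9 | aacabbacacbaacabc
   7 |  20 | aacabc
   8 |  12 | abbacacbaacabc
   9 |  23 | abc
  10 |  10 | acabbacacbaacabc
  11 |  21 | acabc
  12 |  15 | acacbaacabc
  13 |  17 | acbaacabc
  14 |   0 | accaaaaaaaacabbacacbaacabc
  15 |  19 | baacabc
  16 |  14 | bacacbaacabc
  17 |  13 | bbacacbaacabc
  18 |  24 | bc
  19 |  25 | c
  20 |   2 | caaaaaaaacabbacacbaacabc
  21 |  11 | cabbacacbaacabc
  22 |  22 | cabc
  23 |  16 | cacbaacabc
  24 |  18 | cbaacabc
  25 |   1 | ccaaaaaaaacabbacacbaacabc

SA = [3, 4, 5, 6, 7, 8, 9, 20, 12, 23, 10, 21, 15, 17, 0, 19, 14, 13, 24, 25, 2, 11, 22, 16, 18, 1]
rank  pair      lcp
   1  s[3:],s[4:]  7  'aaaaaaa'
   2  s[4:],s[5:]  6  'aaaaaa'
   3  s[5:],s[6:]  5  'aaaaa'
   4  s[6:],s[7:]  4  'aaaa'
   5  s[7:],s[8:]  3  'aaa'
   6  s[8:],s[9:]  2  'aa'
   7  s[9:],s[20:]  5  'aacab'
   8  s[20:],s[12:]  1  'a'
   9  s[12:],s[23:]  2  'ab'
  10  s[23:],s[10:]  1  'a'
  11  s[10:],s[21:]  4  'acab'
  12  s[21:],s[15:]  3  'aca'
  13  s[15:],s[17:]  2  'ac'
  14  s[17:],s[0:]  2  'ac'
  15  s[0:],s[19:]  0  ''
  16  s[19:],s[14:]  2  'ba'
  17  s[14:],s[13:]  1  'b'
  18  s[13:],s[24:]  1  'b'
  19  s[24:],s[25:]  0  ''
  20  s[25:],s[2:]  1  'c'
  21  s[2:],s[11:]  2  'ca'
  22  s[11:],s[22:]  3  'cab'
  23  s[22:],s[16:]  2  'ca'
  24  s[16:],s[18:]  1  'c'
  25  s[18:],s[1:]  1  'c'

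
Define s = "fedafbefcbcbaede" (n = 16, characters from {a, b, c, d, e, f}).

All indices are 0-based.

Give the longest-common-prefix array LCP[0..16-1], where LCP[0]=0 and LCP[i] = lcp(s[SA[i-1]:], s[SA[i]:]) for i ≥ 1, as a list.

sorted suffixes:
  #0 SA[0]=12  'aede'
  #1 SA[1]=3  'afbefcbcbaede'
  #2 SA[2]=11  'baede'
  #3 SA[3]=9  'bcbaede'
  #4 SA[4]=5  'befcbcbaede'
  #5 SA[5]=10  'cbaede'
  #6 SA[6]=8  'cbcbaede'
  #7 SA[7]=2  'dafbefcbcbaede'
  #8 SA[8]=14  'de'
  #9 SA[9]=15  'e'
  #10 SA[10]=1  'edafbefcbcbaede'
  #11 SA[11]=13  'ede'
  #12 SA[12]=6  'efcbcbaede'
  #13 SA[13]=4  'fbefcbcbaede'
  #14 SA[14]=7  'fcbcbaede'
  #15 SA[15]=0  'fedafbefcbcbaede'

SA = [12, 3, 11, 9, 5, 10, 8, 2, 14, 15, 1, 13, 6, 4, 7, 0]
[i] adj suffixes → lcp
  [1] 12/3 → 1 ('a')
  [2] 3/11 → 0 ('')
  [3] 11/9 → 1 ('b')
  [4] 9/5 → 1 ('b')
  [5] 5/10 → 0 ('')
  [6] 10/8 → 2 ('cb')
  [7] 8/2 → 0 ('')
  [8] 2/14 → 1 ('d')
  [9] 14/15 → 0 ('')
  [10] 15/1 → 1 ('e')
  [11] 1/13 → 2 ('ed')
  [12] 13/6 → 1 ('e')
  [13] 6/4 → 0 ('')
  [14] 4/7 → 1 ('f')
  [15] 7/0 → 1 ('f')

[0, 1, 0, 1, 1, 0, 2, 0, 1, 0, 1, 2, 1, 0, 1, 1]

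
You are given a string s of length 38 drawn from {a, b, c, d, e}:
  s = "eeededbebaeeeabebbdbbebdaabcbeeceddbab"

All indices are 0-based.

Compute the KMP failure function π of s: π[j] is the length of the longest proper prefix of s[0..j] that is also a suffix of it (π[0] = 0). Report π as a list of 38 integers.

[0, 1, 2, 0, 1, 0, 0, 1, 0, 0, 1, 2, 3, 0, 0, 1, 0, 0, 0, 0, 0, 1, 0, 0, 0, 0, 0, 0, 0, 1, 2, 0, 1, 0, 0, 0, 0, 0]

π[0] = 0
j=1 s[j]='e': π[1]=1 (border 'e')
j=2 s[j]='e': π[2]=2 (border 'ee')
j=3 s[j]='d': k: 2→1→0; π[3]=0 (border '')
j=4 s[j]='e': π[4]=1 (border 'e')
j=5 s[j]='d': k: 1→0; π[5]=0 (border '')
j=6 s[j]='b': π[6]=0 (border '')
j=7 s[j]='e': π[7]=1 (border 'e')
j=8 s[j]='b': k: 1→0; π[8]=0 (border '')
j=9 s[j]='a': π[9]=0 (border '')
j=10 s[j]='e': π[10]=1 (border 'e')
j=11 s[j]='e': π[11]=2 (border 'ee')
j=12 s[j]='e': π[12]=3 (border 'eee')
j=13 s[j]='a': k: 3→2→1→0; π[13]=0 (border '')
j=14 s[j]='b': π[14]=0 (border '')
j=15 s[j]='e': π[15]=1 (border 'e')
j=16 s[j]='b': k: 1→0; π[16]=0 (border '')
j=17 s[j]='b': π[17]=0 (border '')
j=18 s[j]='d': π[18]=0 (border '')
j=19 s[j]='b': π[19]=0 (border '')
j=20 s[j]='b': π[20]=0 (border '')
j=21 s[j]='e': π[21]=1 (border 'e')
j=22 s[j]='b': k: 1→0; π[22]=0 (border '')
j=23 s[j]='d': π[23]=0 (border '')
j=24 s[j]='a': π[24]=0 (border '')
j=25 s[j]='a': π[25]=0 (border '')
j=26 s[j]='b': π[26]=0 (border '')
j=27 s[j]='c': π[27]=0 (border '')
j=28 s[j]='b': π[28]=0 (border '')
j=29 s[j]='e': π[29]=1 (border 'e')
j=30 s[j]='e': π[30]=2 (border 'ee')
j=31 s[j]='c': k: 2→1→0; π[31]=0 (border '')
j=32 s[j]='e': π[32]=1 (border 'e')
j=33 s[j]='d': k: 1→0; π[33]=0 (border '')
j=34 s[j]='d': π[34]=0 (border '')
j=35 s[j]='b': π[35]=0 (border '')
j=36 s[j]='a': π[36]=0 (border '')
j=37 s[j]='b': π[37]=0 (border '')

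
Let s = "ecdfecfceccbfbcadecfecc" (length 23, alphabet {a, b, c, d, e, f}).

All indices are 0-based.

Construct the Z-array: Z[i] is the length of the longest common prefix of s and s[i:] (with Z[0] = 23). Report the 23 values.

[23, 0, 0, 0, 2, 0, 0, 0, 2, 0, 0, 0, 0, 0, 0, 0, 0, 2, 0, 0, 2, 0, 0]

Z[0]=23
i=1: outside box; Z[1]=0
i=2: outside box; Z[2]=0
i=3: outside box; Z[3]=0
i=4: outside box; Z[4]=2 scan→box=[4,6)
i=5: min(r-i=1, Z[1]=0)=0; Z[5]=0
i=6: outside box; Z[6]=0
i=7: outside box; Z[7]=0
i=8: outside box; Z[8]=2 scan→box=[8,10)
i=9: min(r-i=1, Z[1]=0)=0; Z[9]=0
i=10: outside box; Z[10]=0
i=11: outside box; Z[11]=0
i=12: outside box; Z[12]=0
i=13: outside box; Z[13]=0
i=14: outside box; Z[14]=0
i=15: outside box; Z[15]=0
i=16: outside box; Z[16]=0
i=17: outside box; Z[17]=2 scan→box=[17,19)
i=18: min(r-i=1, Z[1]=0)=0; Z[18]=0
i=19: outside box; Z[19]=0
i=20: outside box; Z[20]=2 scan→box=[20,22)
i=21: min(r-i=1, Z[1]=0)=0; Z[21]=0
i=22: outside box; Z[22]=0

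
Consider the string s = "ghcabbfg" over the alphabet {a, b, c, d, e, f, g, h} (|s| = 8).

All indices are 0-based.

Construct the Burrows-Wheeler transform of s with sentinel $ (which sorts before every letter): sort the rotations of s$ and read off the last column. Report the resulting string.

gcabhbf$g

rank  rotation   last
    0  $ghcabbfg  g
    1  abbfg$ghc  c
    2  bbfg$ghca  a
    3  bfg$ghcab  b
    4  cabbfg$gh  h
    5  fg$ghcabb  b
    6  g$ghcabbf  f
    7  ghcabbfg$  $
    8  hcabbfg$g  g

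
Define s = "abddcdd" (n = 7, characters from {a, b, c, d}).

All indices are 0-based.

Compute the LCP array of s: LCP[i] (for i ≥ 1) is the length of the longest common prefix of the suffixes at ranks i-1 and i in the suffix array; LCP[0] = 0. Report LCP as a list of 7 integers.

[0, 0, 0, 0, 1, 1, 2]

sorted suffixes:
  #0 SA[0]=0  'abddcdd'
  #1 SA[1]=1  'bddcdd'
  #2 SA[2]=4  'cdd'
  #3 SA[3]=6  'd'
  #4 SA[4]=3  'dcdd'
  #5 SA[5]=5  'dd'
  #6 SA[6]=2  'ddcdd'

SA = [0, 1, 4, 6, 3, 5, 2]
[i] adj suffixes → lcp
  [1] 0/1 → 0 ('')
  [2] 1/4 → 0 ('')
  [3] 4/6 → 0 ('')
  [4] 6/3 → 1 ('d')
  [5] 3/5 → 1 ('d')
  [6] 5/2 → 2 ('dd')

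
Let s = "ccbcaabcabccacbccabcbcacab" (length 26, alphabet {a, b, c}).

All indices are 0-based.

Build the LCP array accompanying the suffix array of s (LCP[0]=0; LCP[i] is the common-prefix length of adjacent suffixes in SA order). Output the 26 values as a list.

[0, 1, 2, 3, 3, 1, 2, 0, 1, 3, 3, 2, 2, 4, 0, 2, 3, 4, 2, 3, 1, 4, 3, 1, 3, 2]

sorted suffixes:
  #0 SA[0]=4  'aabcabccacbccabcbcacab'
  #1 SA[1]=24  'ab'
  #2 SA[2]=5  'abcabccacbccabcbcacab'
  #3 SA[3]=17  'abcbcacab'
  #4 SA[4]=8  'abccacbccabcbcacab'
  #5 SA[5]=22  'acab'
  #6 SA[6]=12  'acbccabcbcacab'
  #7 SA[7]=25  'b'
  #8 SA[8]=2  'bcaabcabccacbccabcbcacab'
  #9 SA[9]=6  'bcabccacbccabcbcacab'
  #10 SA[10]=20  'bcacab'
  #11 SA[11]=18  'bcbcacab'
  #12 SA[12]=14  'bccabcbcacab'
  #13 SA[13]=9  'bccacbccabcbcacab'
  #14 SA[14]=3  'caabcabccacbccabcbcacab'
  #15 SA[15]=23  'cab'
  #16 SA[16]=16  'cabcbcacab'
  #17 SA[17]=7  'cabccacbccabcbcacab'
  #18 SA[18]=21  'cacab'
  #19 SA[19]=11  'cacbccabcbcacab'
  #20 SA[20]=1  'cbcaabcabccacbccabcbcacab'
  #21 SA[21]=19  'cbcacab'
  #22 SA[22]=13  'cbccabcbcacab'
  #23 SA[23]=15  'ccabcbcacab'
  #24 SA[24]=10  'ccacbccabcbcacab'
  #25 SA[25]=0  'ccbcaabcabccacbccabcbcacab'

SA = [4, 24, 5, 17, 8, 22, 12, 25, 2, 6, 20, 18, 14, 9, 3, 23, 16, 7, 21, 11, 1, 19, 13, 15, 10, 0]
rank  pair      lcp
   1  s[4:],s[24:]  1  'a'
   2  s[24:],s[5:]  2  'ab'
   3  s[5:],s[17:]  3  'abc'
   4  s[17:],s[8:]  3  'abc'
   5  s[8:],s[22:]  1  'a'
   6  s[22:],s[12:]  2  'ac'
   7  s[12:],s[25:]  0  ''
   8  s[25:],s[2:]  1  'b'
   9  s[2:],s[6:]  3  'bca'
  10  s[6:],s[20:]  3  'bca'
  11  s[20:],s[18:]  2  'bc'
  12  s[18:],s[14:]  2  'bc'
  13  s[14:],s[9:]  4  'bcca'
  14  s[9:],s[3:]  0  ''
  15  s[3:],s[23:]  2  'ca'
  16  s[23:],s[16:]  3  'cab'
  17  s[16:],s[7:]  4  'cabc'
  18  s[7:],s[21:]  2  'ca'
  19  s[21:],s[11:]  3  'cac'
  20  s[11:],s[1:]  1  'c'
  21  s[1:],s[19:]  4  'cbca'
  22  s[19:],s[13:]  3  'cbc'
  23  s[13:],s[15:]  1  'c'
  24  s[15:],s[10:]  3  'cca'
  25  s[10:],s[0:]  2  'cc'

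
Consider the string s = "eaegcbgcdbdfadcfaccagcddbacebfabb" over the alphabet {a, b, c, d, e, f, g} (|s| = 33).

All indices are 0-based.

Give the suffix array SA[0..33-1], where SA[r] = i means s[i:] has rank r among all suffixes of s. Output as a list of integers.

[30, 16, 25, 12, 1, 19, 32, 24, 31, 9, 28, 5, 18, 4, 17, 7, 21, 26, 14, 23, 8, 13, 22, 10, 0, 27, 2, 29, 15, 11, 3, 6, 20]

sorted suffixes:
  #0 SA[0]=30  'abb'
  #1 SA[1]=16  'accagcddbacebfabb'
  #2 SA[2]=25  'acebfabb'
  #3 SA[3]=12  'adcfaccagcddbacebfabb'
  #4 SA[4]=1  'aegcbgcdbdfadcfaccagcddbacebfabb'
  #5 SA[5]=19  'agcddbacebfabb'
  #6 SA[6]=32  'b'
  #7 SA[7]=24  'bacebfabb'
  #8 SA[8]=31  'bb'
  #9 SA[9]=9  'bdfadcfaccagcddbacebfabb'
  #10 SA[10]=28  'bfabb'
  #11 SA[11]=5  'bgcdbdfadcfaccagcddbacebfabb'
  #12 SA[12]=18  'cagcddbacebfabb'
  #13 SA[13]=4  'cbgcdbdfadcfaccagcddbacebfabb'
  #14 SA[14]=17  'ccagcddbacebfabb'
  #15 SA[15]=7  'cdbdfadcfaccagcddbacebfabb'
  #16 SA[16]=21  'cddbacebfabb'
  #17 SA[17]=26  'cebfabb'
  #18 SA[18]=14  'cfaccagcddbacebfabb'
  #19 SA[19]=23  'dbacebfabb'
  #20 SA[20]=8  'dbdfadcfaccagcddbacebfabb'
  #21 SA[21]=13  'dcfaccagcddbacebfabb'
  #22 SA[22]=22  'ddbacebfabb'
  #23 SA[23]=10  'dfadcfaccagcddbacebfabb'
  #24 SA[24]=0  'eaegcbgcdbdfadcfaccagcddbacebfabb'
  #25 SA[25]=27  'ebfabb'
  #26 SA[26]=2  'egcbgcdbdfadcfaccagcddbacebfabb'
  #27 SA[27]=29  'fabb'
  #28 SA[28]=15  'faccagcddbacebfabb'
  #29 SA[29]=11  'fadcfaccagcddbacebfabb'
  #30 SA[30]=3  'gcbgcdbdfadcfaccagcddbacebfabb'
  #31 SA[31]=6  'gcdbdfadcfaccagcddbacebfabb'
  #32 SA[32]=20  'gcddbacebfabb'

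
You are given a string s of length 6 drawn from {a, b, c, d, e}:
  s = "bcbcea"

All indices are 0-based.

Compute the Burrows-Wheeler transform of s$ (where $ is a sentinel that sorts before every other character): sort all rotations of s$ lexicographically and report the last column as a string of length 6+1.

rank  rotation last
    0  $bcbcea  a
    1  a$bcbce  e
    2  bcbcea$  $
    3  bcea$bc  c
    4  cbcea$b  b
    5  cea$bcb  b
    6  ea$bcbc  c

ae$cbbc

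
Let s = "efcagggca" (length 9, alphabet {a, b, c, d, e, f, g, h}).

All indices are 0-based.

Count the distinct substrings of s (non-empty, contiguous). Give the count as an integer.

sorted suffixes:
  #0 SA[0]=8  'a'
  #1 SA[1]=3  'agggca'
  #2 SA[2]=7  'ca'
  #3 SA[3]=2  'cagggca'
  #4 SA[4]=0  'efcagggca'
  #5 SA[5]=1  'fcagggca'
  #6 SA[6]=6  'gca'
  #7 SA[7]=5  'ggca'
  #8 SA[8]=4  'gggca'

SA = [8, 3, 7, 2, 0, 1, 6, 5, 4]
rank  pair      lcp
   1  s[8:],s[3:]  1  'a'
   2  s[3:],s[7:]  0  ''
   3  s[7:],s[2:]  2  'ca'
   4  s[2:],s[0:]  0  ''
   5  s[0:],s[1:]  0  ''
   6  s[1:],s[6:]  0  ''
   7  s[6:],s[5:]  1  'g'
   8  s[5:],s[4:]  2  'gg'

n(n+1)/2 = 9·10/2 = 45
Σ LCP = 0 + 1 + 0 + 2 + 0 + 0 + 0 + 1 + 2 = 6
distinct = 45 − 6 = 39

39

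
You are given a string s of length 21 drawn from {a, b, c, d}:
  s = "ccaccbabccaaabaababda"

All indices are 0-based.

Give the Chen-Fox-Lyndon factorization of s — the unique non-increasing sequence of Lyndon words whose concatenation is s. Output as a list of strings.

["c", "c", "accb", "abcc", "aaabaababd", "a"]

emit factor 1: 'c' (i=0, period=1)
emit factor 2: 'c' (i=1, period=1)
emit factor 3: 'accb' (i=2, period=4)
emit factor 4: 'abcc' (i=6, period=4)
emit factor 5: 'aaabaababd' (i=10, period=10)
emit factor 6: 'a' (i=20, period=1)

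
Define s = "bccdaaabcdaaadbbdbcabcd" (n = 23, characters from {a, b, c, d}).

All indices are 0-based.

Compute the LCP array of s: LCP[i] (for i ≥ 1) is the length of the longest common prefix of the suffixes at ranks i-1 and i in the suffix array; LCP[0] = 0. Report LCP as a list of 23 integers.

rank | idx | suffix
   0 |   4 | aaabcdaaadbbdbcabcd
   1 |  10 | aaadbbdbcabcd
   2 |   5 | aabcdaaadbbdbcabcd
   3 |  11 | aadbbdbcabcd
   4 |  19 | abcd
   5 |   6 | abcdaaadbbdbcabcd
   6 |  12 | adbbdbcabcd
   7 |  14 | bbdbcabcd
   8 |  17 | bcabcd
   9 |   0 | bccdaaabcdaaadbbdbcabcd
  10 |  20 | bcd
  11 |   7 | bcdaaadbbdbcabcd
  12 |  15 | bdbcabcd
  13 |  18 | cabcd
  14 |   1 | ccdaaabcdaaadbbdbcabcd
  15 |  21 | cd
  16 |   2 | cdaaabcdaaadbbdbcabcd
  17 |   8 | cdaaadbbdbcabcd
  18 |  22 | d
  19 |   3 | daaabcdaaadbbdbcabcd
  20 |   9 | daaadbbdbcabcd
  21 |  13 | dbbdbcabcd
  22 |  16 | dbcabcd

SA = [4, 10, 5, 11, 19, 6, 12, 14, 17, 0, 20, 7, 15, 18, 1, 21, 2, 8, 22, 3, 9, 13, 16]
i: (SA[i-1],SA[i]) lcp shared
  1: (4,10) 3 'aaa'
  2: (10,5) 2 'aa'
  3: (5,11) 2 'aa'
  4: (11,19) 1 'a'
  5: (19,6) 4 'abcd'
  6: (6,12) 1 'a'
  7: (12,14) 0 ''
  8: (14,17) 1 'b'
  9: (17,0) 2 'bc'
  10: (0,20) 2 'bc'
  11: (20,7) 3 'bcd'
  12: (7,15) 1 'b'
  13: (15,18) 0 ''
  14: (18,1) 1 'c'
  15: (1,21) 1 'c'
  16: (21,2) 2 'cd'
  17: (2,8) 5 'cdaaa'
  18: (8,22) 0 ''
  19: (22,3) 1 'd'
  20: (3,9) 4 'daaa'
  21: (9,13) 1 'd'
  22: (13,16) 2 'db'

[0, 3, 2, 2, 1, 4, 1, 0, 1, 2, 2, 3, 1, 0, 1, 1, 2, 5, 0, 1, 4, 1, 2]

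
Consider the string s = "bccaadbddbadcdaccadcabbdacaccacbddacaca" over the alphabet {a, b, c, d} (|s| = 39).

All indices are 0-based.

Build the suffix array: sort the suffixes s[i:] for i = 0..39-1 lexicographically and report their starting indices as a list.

rank→(start, suffix):
  0 → (38, 'a')
  1 → (3, 'aadbddbadcdaccadcabbdacaccacbddacaca')
  2 → (20, 'abbdacaccacbddacaca')
  3 → (36, 'aca')
  4 → (34, 'acaca')
  5 → (24, 'acaccacbddacaca')
  6 → (29, 'acbddacaca')
  7 → (26, 'accacbddacaca')
  8 → (14, 'accadcabbdacaccacbddacaca')
  9 → (4, 'adbddbadcdaccadcabbdacaccacbddacaca')
  10 → (17, 'adcabbdacaccacbddacaca')
  11 → (10, 'adcdaccadcabbdacaccacbddacaca')
  12 → (9, 'badcdaccadcabbdacaccacbddacaca')
  13 → (21, 'bbdacaccacbddacaca')
  14 → (0, 'bccaadbddbadcdaccadcabbdacaccacbddacaca')
  15 → (22, 'bdacaccacbddacaca')
  16 → (31, 'bddacaca')
  17 → (6, 'bddbadcdaccadcabbdacaccacbddacaca')
  18 → (37, 'ca')
  19 → (2, 'caadbddbadcdaccadcabbdacaccacbddacaca')
  20 → (19, 'cabbdacaccacbddacaca')
  21 → (35, 'caca')
  22 → (28, 'cacbddacaca')
  23 → (25, 'caccacbddacaca')
  24 → (16, 'cadcabbdacaccacbddacaca')
  25 → (30, 'cbddacaca')
  26 → (1, 'ccaadbddbadcdaccadcabbdacaccacbddacaca')
  27 → (27, 'ccacbddacaca')
  28 → (15, 'ccadcabbdacaccacbddacaca')
  29 → (12, 'cdaccadcabbdacaccacbddacaca')
  30 → (33, 'dacaca')
  31 → (23, 'dacaccacbddacaca')
  32 → (13, 'daccadcabbdacaccacbddacaca')
  33 → (8, 'dbadcdaccadcabbdacaccacbddacaca')
  34 → (5, 'dbddbadcdaccadcabbdacaccacbddacaca')
  35 → (18, 'dcabbdacaccacbddacaca')
  36 → (11, 'dcdaccadcabbdacaccacbddacaca')
  37 → (32, 'ddacaca')
  38 → (7, 'ddbadcdaccadcabbdacaccacbddacaca')

[38, 3, 20, 36, 34, 24, 29, 26, 14, 4, 17, 10, 9, 21, 0, 22, 31, 6, 37, 2, 19, 35, 28, 25, 16, 30, 1, 27, 15, 12, 33, 23, 13, 8, 5, 18, 11, 32, 7]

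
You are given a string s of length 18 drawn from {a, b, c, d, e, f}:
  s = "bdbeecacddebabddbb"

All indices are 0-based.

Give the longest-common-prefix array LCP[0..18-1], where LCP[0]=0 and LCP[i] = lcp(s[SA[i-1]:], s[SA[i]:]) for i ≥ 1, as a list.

[0, 1, 0, 1, 1, 1, 2, 1, 0, 1, 0, 2, 1, 2, 1, 0, 1, 1]

sorted suffixes:
  #0 SA[0]=12  'abddbb'
  #1 SA[1]=6  'acddebabddbb'
  #2 SA[2]=17  'b'
  #3 SA[3]=11  'babddbb'
  #4 SA[4]=16  'bb'
  #5 SA[5]=0  'bdbeecacddebabddbb'
  #6 SA[6]=13  'bddbb'
  #7 SA[7]=2  'beecacddebabddbb'
  #8 SA[8]=5  'cacddebabddbb'
  #9 SA[9]=7  'cddebabddbb'
  #10 SA[10]=15  'dbb'
  #11 SA[11]=1  'dbeecacddebabddbb'
  #12 SA[12]=14  'ddbb'
  #13 SA[13]=8  'ddebabddbb'
  #14 SA[14]=9  'debabddbb'
  #15 SA[15]=10  'ebabddbb'
  #16 SA[16]=4  'ecacddebabddbb'
  #17 SA[17]=3  'eecacddebabddbb'

SA = [12, 6, 17, 11, 16, 0, 13, 2, 5, 7, 15, 1, 14, 8, 9, 10, 4, 3]
[i] adj suffixes → lcp
  [1] 12/6 → 1 ('a')
  [2] 6/17 → 0 ('')
  [3] 17/11 → 1 ('b')
  [4] 11/16 → 1 ('b')
  [5] 16/0 → 1 ('b')
  [6] 0/13 → 2 ('bd')
  [7] 13/2 → 1 ('b')
  [8] 2/5 → 0 ('')
  [9] 5/7 → 1 ('c')
  [10] 7/15 → 0 ('')
  [11] 15/1 → 2 ('db')
  [12] 1/14 → 1 ('d')
  [13] 14/8 → 2 ('dd')
  [14] 8/9 → 1 ('d')
  [15] 9/10 → 0 ('')
  [16] 10/4 → 1 ('e')
  [17] 4/3 → 1 ('e')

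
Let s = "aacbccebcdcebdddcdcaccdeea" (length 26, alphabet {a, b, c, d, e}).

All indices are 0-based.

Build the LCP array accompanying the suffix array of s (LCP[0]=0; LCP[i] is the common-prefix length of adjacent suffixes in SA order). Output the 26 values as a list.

rank | idx | suffix
   0 |  25 | a
   1 |   0 | aacbccebcdcebdddcdcaccdeea
   2 |   1 | acbccebcdcebdddcdcaccdeea
   3 |  19 | accdeea
   4 |   3 | bccebcdcebdddcdcaccdeea
   5 |   7 | bcdcebdddcdcaccdeea
   6 |  12 | bdddcdcaccdeea
   7 |  18 | caccdeea
   8 |   2 | cbccebcdcebdddcdcaccdeea
   9 |  20 | ccdeea
  10 |   4 | ccebcdcebdddcdcaccdeea
  11 |  16 | cdcaccdeea
  12 |   8 | cdcebdddcdcaccdeea
  13 |  21 | cdeea
  14 |   5 | cebcdcebdddcdcaccdeea
  15 |  10 | cebdddcdcaccdeea
  16 |  17 | dcaccdeea
  17 |  15 | dcdcaccdeea
  18 |   9 | dcebdddcdcaccdeea
  19 |  14 | ddcdcaccdeea
  20 |  13 | dddcdcaccdeea
  21 |  22 | deea
  22 |  24 | ea
  23 |   6 | ebcdcebdddcdcaccdeea
  24 |  11 | ebdddcdcaccdeea
  25 |  23 | eea

SA = [25, 0, 1, 19, 3, 7, 12, 18, 2, 20, 4, 16, 8, 21, 5, 10, 17, 15, 9, 14, 13, 22, 24, 6, 11, 23]
i: (SA[i-1],SA[i]) lcp shared
  1: (25,0) 1 'a'
  2: (0,1) 1 'a'
  3: (1,19) 2 'ac'
  4: (19,3) 0 ''
  5: (3,7) 2 'bc'
  6: (7,12) 1 'b'
  7: (12,18) 0 ''
  8: (18,2) 1 'c'
  9: (2,20) 1 'c'
  10: (20,4) 2 'cc'
  11: (4,16) 1 'c'
  12: (16,8) 3 'cdc'
  13: (8,21) 2 'cd'
  14: (21,5) 1 'c'
  15: (5,10) 3 'ceb'
  16: (10,17) 0 ''
  17: (17,15) 2 'dc'
  18: (15,9) 2 'dc'
  19: (9,14) 1 'd'
  20: (14,13) 2 'dd'
  21: (13,22) 1 'd'
  22: (22,24) 0 ''
  23: (24,6) 1 'e'
  24: (6,11) 2 'eb'
  25: (11,23) 1 'e'

[0, 1, 1, 2, 0, 2, 1, 0, 1, 1, 2, 1, 3, 2, 1, 3, 0, 2, 2, 1, 2, 1, 0, 1, 2, 1]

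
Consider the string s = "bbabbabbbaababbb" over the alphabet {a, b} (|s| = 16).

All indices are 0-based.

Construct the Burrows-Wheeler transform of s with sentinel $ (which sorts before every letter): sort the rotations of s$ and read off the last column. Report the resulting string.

bbabbbbbbabbb$aaa

rank  rotation           last
    0  $bbabbabbbaababbb  b
    1  aababbb$bbabbabbb  b
    2  ababbb$bbabbabbba  a
    3  abbabbbaababbb$bb  b
    4  abbb$bbabbabbbaab  b
    5  abbbaababbb$bbabb  b
    6  b$bbabbabbbaababb  b
    7  baababbb$bbabbabb  b
    8  babbabbbaababbb$b  b
    9  babbb$bbabbabbbaa  a
   10  babbbaababbb$bbab  b
   11  bb$bbabbabbbaabab  b
   12  bbaababbb$bbabbab  b
   13  bbabbabbbaababbb$  $
   14  bbabbbaababbb$bba  a
   15  bbb$bbabbabbbaaba  a
   16  bbbaababbb$bbabba  a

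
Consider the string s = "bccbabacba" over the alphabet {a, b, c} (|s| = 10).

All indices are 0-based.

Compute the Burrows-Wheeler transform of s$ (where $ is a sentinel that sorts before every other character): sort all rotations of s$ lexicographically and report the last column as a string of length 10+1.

abbbcca$acb

rank  rotation     last
    0  $bccbabacba  a
    1  a$bccbabacb  b
    2  abacba$bccb  b
    3  acba$bccbab  b
    4  ba$bccbabac  c
    5  babacba$bcc  c
    6  bacba$bccba  a
    7  bccbabacba$  $
    8  cba$bccbaba  a
    9  cbabacba$bc  c
   10  ccbabacba$b  b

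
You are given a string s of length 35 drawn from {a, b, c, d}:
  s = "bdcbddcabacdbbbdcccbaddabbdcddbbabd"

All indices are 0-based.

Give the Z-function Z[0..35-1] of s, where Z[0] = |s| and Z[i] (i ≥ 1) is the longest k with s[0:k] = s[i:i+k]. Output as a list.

[35, 0, 0, 2, 0, 0, 0, 0, 1, 0, 0, 0, 1, 1, 3, 0, 0, 0, 0, 1, 0, 0, 0, 0, 1, 3, 0, 0, 0, 0, 1, 1, 0, 2, 0]

Z[0]=35
i=1: outside box; Z[1]=0
i=2: outside box; Z[2]=0
i=3: outside box; Z[3]=2 scan→box=[3,5)
i=4: min(r-i=1, Z[1]=0)=0; Z[4]=0
i=5: outside box; Z[5]=0
i=6: outside box; Z[6]=0
i=7: outside box; Z[7]=0
i=8: outside box; Z[8]=1 scan→box=[8,9)
i=9: outside box; Z[9]=0
i=10: outside box; Z[10]=0
i=11: outside box; Z[11]=0
i=12: outside box; Z[12]=1 scan→box=[12,13)
i=13: outside box; Z[13]=1 scan→box=[13,14)
i=14: outside box; Z[14]=3 scan→box=[14,17)
i=15: min(r-i=2, Z[1]=0)=0; Z[15]=0
i=16: min(r-i=1, Z[2]=0)=0; Z[16]=0
i=17: outside box; Z[17]=0
i=18: outside box; Z[18]=0
i=19: outside box; Z[19]=1 scan→box=[19,20)
i=20: outside box; Z[20]=0
i=21: outside box; Z[21]=0
i=22: outside box; Z[22]=0
i=23: outside box; Z[23]=0
i=24: outside box; Z[24]=1 scan→box=[24,25)
i=25: outside box; Z[25]=3 scan→box=[25,28)
i=26: min(r-i=2, Z[1]=0)=0; Z[26]=0
i=27: min(r-i=1, Z[2]=0)=0; Z[27]=0
i=28: outside box; Z[28]=0
i=29: outside box; Z[29]=0
i=30: outside box; Z[30]=1 scan→box=[30,31)
i=31: outside box; Z[31]=1 scan→box=[31,32)
i=32: outside box; Z[32]=0
i=33: outside box; Z[33]=2 scan→box=[33,35)
i=34: min(r-i=1, Z[1]=0)=0; Z[34]=0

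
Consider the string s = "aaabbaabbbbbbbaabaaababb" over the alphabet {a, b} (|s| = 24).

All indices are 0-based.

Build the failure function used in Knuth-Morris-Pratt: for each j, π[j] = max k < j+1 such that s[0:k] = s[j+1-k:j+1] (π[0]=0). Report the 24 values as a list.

π[0] = 0
j=1 s[j]='a': π[1]=1 (border 'a')
j=2 s[j]='a': π[2]=2 (border 'aa')
j=3 s[j]='b': k: 2→1→0; π[3]=0 (border '')
j=4 s[j]='b': π[4]=0 (border '')
j=5 s[j]='a': π[5]=1 (border 'a')
j=6 s[j]='a': π[6]=2 (border 'aa')
j=7 s[j]='b': k: 2→1→0; π[7]=0 (border '')
j=8 s[j]='b': π[8]=0 (border '')
j=9 s[j]='b': π[9]=0 (border '')
j=10 s[j]='b': π[10]=0 (border '')
j=11 s[j]='b': π[11]=0 (border '')
j=12 s[j]='b': π[12]=0 (border '')
j=13 s[j]='b': π[13]=0 (border '')
j=14 s[j]='a': π[14]=1 (border 'a')
j=15 s[j]='a': π[15]=2 (border 'aa')
j=16 s[j]='b': k: 2→1→0; π[16]=0 (border '')
j=17 s[j]='a': π[17]=1 (border 'a')
j=18 s[j]='a': π[18]=2 (border 'aa')
j=19 s[j]='a': π[19]=3 (border 'aaa')
j=20 s[j]='b': π[20]=4 (border 'aaab')
j=21 s[j]='a': k: 4→0; π[21]=1 (border 'a')
j=22 s[j]='b': k: 1→0; π[22]=0 (border '')
j=23 s[j]='b': π[23]=0 (border '')

[0, 1, 2, 0, 0, 1, 2, 0, 0, 0, 0, 0, 0, 0, 1, 2, 0, 1, 2, 3, 4, 1, 0, 0]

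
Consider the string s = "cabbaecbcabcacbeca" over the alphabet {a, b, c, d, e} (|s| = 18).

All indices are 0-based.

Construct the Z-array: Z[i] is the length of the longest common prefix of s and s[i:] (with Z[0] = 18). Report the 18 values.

Z[0]=18
i=1: i≥r, start 0; Z[1]=0
i=2: i≥r, start 0; Z[2]=0
i=3: i≥r, start 0; Z[3]=0
i=4: i≥r, start 0; Z[4]=0
i=5: i≥r, start 0; Z[5]=0
i=6: i≥r, start 0; Z[6]=1 grow→box=[6,7)
i=7: i≥r, start 0; Z[7]=0
i=8: i≥r, start 0; Z[8]=3 grow→box=[8,11)
i=9: min(r-i=2, Z[1]=0)=0; Z[9]=0
i=10: min(r-i=1, Z[2]=0)=0; Z[10]=0
i=11: i≥r, start 0; Z[11]=2 grow→box=[11,13)
i=12: min(r-i=1, Z[1]=0)=0; Z[12]=0
i=13: i≥r, start 0; Z[13]=1 grow→box=[13,14)
i=14: i≥r, start 0; Z[14]=0
i=15: i≥r, start 0; Z[15]=0
i=16: i≥r, start 0; Z[16]=2 grow→box=[16,18)
i=17: min(r-i=1, Z[1]=0)=0; Z[17]=0

[18, 0, 0, 0, 0, 0, 1, 0, 3, 0, 0, 2, 0, 1, 0, 0, 2, 0]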